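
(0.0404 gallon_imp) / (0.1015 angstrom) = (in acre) 4471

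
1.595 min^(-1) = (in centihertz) 2.658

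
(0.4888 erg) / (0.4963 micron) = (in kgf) 0.01004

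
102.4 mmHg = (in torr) 102.4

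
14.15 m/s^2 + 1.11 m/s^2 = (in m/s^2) 15.26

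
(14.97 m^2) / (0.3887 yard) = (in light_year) 4.452e-15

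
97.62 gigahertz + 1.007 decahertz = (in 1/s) 9.762e+10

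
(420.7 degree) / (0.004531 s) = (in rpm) 1.547e+04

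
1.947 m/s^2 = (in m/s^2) 1.947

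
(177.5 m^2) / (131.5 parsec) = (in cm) 4.374e-15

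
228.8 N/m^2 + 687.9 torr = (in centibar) 91.94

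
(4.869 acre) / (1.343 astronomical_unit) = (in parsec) 3.178e-24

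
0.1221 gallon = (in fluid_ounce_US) 15.63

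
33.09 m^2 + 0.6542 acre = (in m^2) 2681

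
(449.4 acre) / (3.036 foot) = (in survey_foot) 6.448e+06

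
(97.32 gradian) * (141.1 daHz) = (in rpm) 2.06e+04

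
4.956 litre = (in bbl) 0.03117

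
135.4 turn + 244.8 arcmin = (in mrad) 8.508e+05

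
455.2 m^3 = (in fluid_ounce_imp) 1.602e+07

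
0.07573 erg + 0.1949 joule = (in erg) 1.949e+06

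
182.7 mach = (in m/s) 6.221e+04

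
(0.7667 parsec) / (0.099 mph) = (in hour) 1.485e+14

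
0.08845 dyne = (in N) 8.845e-07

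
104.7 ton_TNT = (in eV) 2.734e+30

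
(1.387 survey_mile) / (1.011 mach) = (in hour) 0.001801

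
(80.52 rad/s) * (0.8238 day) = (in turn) 9.121e+05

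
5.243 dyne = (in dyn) 5.243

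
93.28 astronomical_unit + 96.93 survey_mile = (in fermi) 1.395e+28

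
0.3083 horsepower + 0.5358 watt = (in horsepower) 0.309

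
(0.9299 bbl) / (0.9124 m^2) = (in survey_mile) 0.0001007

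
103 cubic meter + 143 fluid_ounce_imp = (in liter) 1.03e+05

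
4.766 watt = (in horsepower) 0.006391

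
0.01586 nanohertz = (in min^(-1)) 9.516e-10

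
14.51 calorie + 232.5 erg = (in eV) 3.789e+20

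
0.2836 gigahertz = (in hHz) 2.836e+06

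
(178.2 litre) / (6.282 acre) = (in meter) 7.01e-06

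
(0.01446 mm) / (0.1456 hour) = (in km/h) 9.931e-08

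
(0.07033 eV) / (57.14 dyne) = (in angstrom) 1.972e-07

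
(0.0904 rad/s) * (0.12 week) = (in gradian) 4.177e+05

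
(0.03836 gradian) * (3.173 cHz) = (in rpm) 0.0001826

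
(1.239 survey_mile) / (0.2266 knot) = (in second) 1.71e+04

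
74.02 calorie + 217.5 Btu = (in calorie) 5.492e+04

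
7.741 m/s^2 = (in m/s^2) 7.741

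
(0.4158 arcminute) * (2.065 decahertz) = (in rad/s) 0.002498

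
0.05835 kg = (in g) 58.35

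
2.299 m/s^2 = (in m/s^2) 2.299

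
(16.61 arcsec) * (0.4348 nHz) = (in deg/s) 2.006e-12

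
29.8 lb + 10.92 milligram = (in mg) 1.352e+07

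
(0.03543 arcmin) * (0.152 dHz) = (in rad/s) 1.567e-07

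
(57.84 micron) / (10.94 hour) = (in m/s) 1.469e-09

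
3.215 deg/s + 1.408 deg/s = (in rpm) 0.7705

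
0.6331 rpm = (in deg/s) 3.799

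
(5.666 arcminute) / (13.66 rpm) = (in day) 1.334e-08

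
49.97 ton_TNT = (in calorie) 4.997e+10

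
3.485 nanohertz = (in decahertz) 3.485e-10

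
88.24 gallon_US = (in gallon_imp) 73.48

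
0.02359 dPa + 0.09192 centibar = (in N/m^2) 91.92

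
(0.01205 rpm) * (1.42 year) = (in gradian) 3.597e+06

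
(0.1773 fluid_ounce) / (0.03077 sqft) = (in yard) 0.002006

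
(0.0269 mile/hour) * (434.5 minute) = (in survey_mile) 0.1948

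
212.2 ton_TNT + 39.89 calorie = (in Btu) 8.415e+08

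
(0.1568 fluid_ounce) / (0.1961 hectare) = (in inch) 9.31e-08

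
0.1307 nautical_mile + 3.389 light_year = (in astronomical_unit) 2.143e+05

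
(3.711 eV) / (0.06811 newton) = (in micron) 8.73e-12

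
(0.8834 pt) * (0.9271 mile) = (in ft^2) 5.005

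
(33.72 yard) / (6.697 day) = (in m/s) 5.329e-05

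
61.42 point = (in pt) 61.42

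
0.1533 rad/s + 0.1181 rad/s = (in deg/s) 15.55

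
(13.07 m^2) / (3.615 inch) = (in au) 9.515e-10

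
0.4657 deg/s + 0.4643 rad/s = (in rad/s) 0.4724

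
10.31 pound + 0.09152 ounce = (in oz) 165.1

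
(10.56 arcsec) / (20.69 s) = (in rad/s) 2.474e-06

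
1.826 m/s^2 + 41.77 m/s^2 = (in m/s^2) 43.6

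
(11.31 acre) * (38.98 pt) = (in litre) 6.294e+05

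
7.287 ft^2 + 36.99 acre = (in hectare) 14.97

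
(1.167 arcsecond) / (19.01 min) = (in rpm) 4.737e-08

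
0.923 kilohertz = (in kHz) 0.923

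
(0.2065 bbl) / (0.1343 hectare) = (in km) 2.445e-08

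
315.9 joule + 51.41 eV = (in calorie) 75.5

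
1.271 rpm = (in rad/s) 0.1331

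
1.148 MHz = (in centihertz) 1.148e+08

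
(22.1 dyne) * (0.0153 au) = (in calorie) 1.209e+05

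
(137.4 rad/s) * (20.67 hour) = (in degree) 5.858e+08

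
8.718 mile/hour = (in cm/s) 389.7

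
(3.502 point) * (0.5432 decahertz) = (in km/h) 0.02416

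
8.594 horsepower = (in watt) 6409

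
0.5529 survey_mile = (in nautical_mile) 0.4805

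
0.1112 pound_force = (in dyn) 4.946e+04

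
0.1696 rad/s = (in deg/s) 9.717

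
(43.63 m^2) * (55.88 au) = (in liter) 3.647e+17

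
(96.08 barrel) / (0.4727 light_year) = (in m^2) 3.416e-15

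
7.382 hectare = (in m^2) 7.382e+04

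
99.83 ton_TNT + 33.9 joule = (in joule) 4.177e+11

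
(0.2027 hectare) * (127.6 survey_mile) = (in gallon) 1.1e+11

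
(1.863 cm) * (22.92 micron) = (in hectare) 4.27e-11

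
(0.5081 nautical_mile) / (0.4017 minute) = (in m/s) 39.04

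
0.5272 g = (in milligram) 527.2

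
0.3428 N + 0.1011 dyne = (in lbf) 0.07706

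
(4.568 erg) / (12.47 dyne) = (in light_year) 3.872e-19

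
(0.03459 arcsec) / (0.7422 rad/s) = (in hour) 6.276e-11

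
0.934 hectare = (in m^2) 9340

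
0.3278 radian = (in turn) 0.05217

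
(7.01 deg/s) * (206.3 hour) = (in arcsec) 1.874e+10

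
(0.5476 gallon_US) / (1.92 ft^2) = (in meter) 0.01162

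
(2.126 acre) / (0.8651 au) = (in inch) 2.617e-06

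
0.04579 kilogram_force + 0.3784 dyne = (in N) 0.4491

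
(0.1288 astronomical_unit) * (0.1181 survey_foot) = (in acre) 1.714e+05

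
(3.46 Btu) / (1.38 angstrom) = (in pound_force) 5.947e+12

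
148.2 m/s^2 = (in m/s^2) 148.2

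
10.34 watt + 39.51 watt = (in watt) 49.85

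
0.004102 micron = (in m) 4.102e-09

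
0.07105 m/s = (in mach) 0.0002087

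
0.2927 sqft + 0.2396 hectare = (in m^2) 2396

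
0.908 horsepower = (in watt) 677.1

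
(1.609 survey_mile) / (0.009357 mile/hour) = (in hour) 172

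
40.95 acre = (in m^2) 1.657e+05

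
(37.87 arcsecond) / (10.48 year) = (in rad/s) 5.555e-13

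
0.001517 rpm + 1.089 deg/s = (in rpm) 0.183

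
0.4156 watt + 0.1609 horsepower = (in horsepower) 0.1615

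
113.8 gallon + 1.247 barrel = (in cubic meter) 0.629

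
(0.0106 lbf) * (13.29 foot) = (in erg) 1.91e+06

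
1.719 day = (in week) 0.2456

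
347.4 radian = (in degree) 1.99e+04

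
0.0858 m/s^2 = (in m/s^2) 0.0858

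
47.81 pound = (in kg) 21.69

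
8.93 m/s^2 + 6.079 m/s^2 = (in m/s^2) 15.01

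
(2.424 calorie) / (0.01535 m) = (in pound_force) 148.5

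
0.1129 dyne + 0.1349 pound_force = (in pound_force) 0.1349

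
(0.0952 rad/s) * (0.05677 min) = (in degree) 18.58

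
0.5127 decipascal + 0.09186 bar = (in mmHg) 68.9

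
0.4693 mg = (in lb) 1.035e-06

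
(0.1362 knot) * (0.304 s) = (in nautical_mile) 1.15e-05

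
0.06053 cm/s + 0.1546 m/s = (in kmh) 0.5587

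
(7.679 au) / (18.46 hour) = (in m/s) 1.729e+07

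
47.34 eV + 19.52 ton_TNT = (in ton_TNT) 19.52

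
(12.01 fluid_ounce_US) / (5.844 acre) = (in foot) 4.927e-08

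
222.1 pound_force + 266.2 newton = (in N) 1254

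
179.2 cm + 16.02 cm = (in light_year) 2.063e-16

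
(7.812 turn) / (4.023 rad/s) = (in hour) 0.003389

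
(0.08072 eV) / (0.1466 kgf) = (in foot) 2.951e-20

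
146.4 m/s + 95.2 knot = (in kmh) 703.4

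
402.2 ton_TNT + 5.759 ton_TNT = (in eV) 1.065e+31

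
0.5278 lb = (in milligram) 2.394e+05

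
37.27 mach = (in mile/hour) 2.839e+04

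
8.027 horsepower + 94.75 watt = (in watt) 6080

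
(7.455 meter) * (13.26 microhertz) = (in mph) 0.0002211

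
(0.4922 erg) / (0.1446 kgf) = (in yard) 3.796e-08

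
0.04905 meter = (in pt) 139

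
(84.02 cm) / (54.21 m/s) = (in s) 0.0155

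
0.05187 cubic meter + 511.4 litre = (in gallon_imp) 123.9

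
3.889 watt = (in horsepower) 0.005215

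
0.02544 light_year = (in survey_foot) 7.896e+14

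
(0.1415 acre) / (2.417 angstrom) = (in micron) 2.369e+18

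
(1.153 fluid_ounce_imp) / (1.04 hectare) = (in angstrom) 31.5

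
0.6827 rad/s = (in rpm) 6.519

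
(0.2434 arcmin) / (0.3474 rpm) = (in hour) 5.406e-07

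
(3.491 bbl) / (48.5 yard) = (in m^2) 0.01252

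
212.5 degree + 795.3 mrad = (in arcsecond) 9.29e+05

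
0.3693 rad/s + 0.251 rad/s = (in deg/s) 35.54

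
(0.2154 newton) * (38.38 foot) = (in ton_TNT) 6.022e-10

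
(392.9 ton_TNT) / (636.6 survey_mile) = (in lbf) 3.607e+05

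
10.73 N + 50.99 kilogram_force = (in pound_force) 114.8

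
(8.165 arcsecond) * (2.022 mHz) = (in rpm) 7.643e-07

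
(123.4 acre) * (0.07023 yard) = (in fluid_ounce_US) 1.084e+09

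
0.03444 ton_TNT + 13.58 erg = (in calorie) 3.444e+07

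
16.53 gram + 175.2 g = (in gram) 191.7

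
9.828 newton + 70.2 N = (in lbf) 17.99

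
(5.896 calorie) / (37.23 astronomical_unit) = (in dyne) 4.429e-07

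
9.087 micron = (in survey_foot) 2.981e-05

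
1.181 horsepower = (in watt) 880.7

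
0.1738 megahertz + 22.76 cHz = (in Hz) 1.738e+05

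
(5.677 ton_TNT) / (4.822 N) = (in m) 4.926e+09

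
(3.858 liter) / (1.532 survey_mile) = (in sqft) 1.684e-05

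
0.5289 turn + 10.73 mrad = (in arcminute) 1.146e+04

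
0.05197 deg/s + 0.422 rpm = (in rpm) 0.4307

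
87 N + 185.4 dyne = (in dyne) 8.7e+06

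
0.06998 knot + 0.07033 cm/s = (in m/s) 0.0367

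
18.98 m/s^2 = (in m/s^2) 18.98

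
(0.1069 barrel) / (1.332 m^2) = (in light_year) 1.349e-18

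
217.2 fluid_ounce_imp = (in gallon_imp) 1.357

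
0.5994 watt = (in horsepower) 0.0008038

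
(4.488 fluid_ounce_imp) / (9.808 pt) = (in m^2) 0.03685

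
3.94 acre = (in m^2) 1.594e+04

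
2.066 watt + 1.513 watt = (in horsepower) 0.0048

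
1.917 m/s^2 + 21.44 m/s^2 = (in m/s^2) 23.36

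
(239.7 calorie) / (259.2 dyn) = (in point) 1.097e+09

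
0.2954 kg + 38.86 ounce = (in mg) 1.397e+06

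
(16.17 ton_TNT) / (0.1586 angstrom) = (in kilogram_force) 4.35e+20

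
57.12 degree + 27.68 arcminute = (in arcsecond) 2.073e+05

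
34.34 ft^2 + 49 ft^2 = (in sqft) 83.34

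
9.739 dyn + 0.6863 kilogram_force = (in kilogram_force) 0.6863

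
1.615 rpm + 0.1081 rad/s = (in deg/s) 15.88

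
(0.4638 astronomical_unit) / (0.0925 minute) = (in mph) 2.797e+10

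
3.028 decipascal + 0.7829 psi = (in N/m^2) 5398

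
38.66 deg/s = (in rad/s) 0.6747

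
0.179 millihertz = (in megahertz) 1.79e-10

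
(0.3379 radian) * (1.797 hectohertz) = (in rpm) 579.8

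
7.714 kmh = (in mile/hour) 4.793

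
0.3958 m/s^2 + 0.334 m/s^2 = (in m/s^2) 0.7298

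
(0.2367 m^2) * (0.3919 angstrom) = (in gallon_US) 2.451e-09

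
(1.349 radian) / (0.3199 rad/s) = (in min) 0.07028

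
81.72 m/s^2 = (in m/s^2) 81.72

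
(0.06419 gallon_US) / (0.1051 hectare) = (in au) 1.545e-18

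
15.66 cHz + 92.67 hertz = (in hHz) 0.9283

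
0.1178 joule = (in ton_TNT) 2.815e-11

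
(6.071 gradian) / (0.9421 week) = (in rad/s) 1.674e-07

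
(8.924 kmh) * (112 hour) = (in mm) 9.995e+08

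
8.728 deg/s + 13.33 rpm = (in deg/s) 88.71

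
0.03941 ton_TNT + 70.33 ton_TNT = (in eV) 1.838e+30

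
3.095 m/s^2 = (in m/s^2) 3.095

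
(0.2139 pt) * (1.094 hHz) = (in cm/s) 0.8255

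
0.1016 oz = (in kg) 0.00288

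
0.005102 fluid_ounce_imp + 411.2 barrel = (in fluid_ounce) 2.211e+06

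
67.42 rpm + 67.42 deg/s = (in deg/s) 471.9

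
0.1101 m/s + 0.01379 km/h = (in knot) 0.2215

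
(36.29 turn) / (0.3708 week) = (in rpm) 0.009709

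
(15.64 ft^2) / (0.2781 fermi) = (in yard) 5.714e+15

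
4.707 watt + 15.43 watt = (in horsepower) 0.027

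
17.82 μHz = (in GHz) 1.782e-14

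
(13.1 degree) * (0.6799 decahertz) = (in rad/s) 1.555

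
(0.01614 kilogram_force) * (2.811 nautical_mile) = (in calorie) 196.9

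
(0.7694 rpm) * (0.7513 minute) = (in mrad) 3632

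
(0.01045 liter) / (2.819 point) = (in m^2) 0.01051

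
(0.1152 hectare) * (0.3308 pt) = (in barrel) 0.8456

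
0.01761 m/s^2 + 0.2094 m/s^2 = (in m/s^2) 0.227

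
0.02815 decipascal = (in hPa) 2.815e-05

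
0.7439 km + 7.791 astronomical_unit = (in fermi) 1.166e+27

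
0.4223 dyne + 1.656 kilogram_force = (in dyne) 1.624e+06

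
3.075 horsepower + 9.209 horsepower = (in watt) 9160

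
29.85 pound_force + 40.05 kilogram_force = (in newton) 525.5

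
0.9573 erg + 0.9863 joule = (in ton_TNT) 2.357e-10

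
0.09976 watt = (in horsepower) 0.0001338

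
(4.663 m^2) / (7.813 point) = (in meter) 1692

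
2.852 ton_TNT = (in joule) 1.193e+10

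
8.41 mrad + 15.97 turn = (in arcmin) 3.45e+05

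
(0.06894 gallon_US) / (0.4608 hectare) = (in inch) 2.23e-06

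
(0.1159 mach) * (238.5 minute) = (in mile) 350.9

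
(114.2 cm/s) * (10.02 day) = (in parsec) 3.204e-11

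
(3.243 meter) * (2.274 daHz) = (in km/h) 265.5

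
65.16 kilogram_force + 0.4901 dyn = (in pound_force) 143.7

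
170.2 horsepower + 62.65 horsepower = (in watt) 1.736e+05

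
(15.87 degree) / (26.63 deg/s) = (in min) 0.009932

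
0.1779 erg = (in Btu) 1.686e-11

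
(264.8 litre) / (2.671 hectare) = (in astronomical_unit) 6.627e-17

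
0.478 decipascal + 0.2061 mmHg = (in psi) 0.003992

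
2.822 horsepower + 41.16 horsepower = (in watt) 3.28e+04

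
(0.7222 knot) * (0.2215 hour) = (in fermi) 2.963e+17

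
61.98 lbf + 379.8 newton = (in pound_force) 147.4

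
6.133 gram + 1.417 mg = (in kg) 0.006134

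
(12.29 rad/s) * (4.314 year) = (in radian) 1.672e+09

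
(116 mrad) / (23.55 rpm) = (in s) 0.04704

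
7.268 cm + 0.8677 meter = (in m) 0.9404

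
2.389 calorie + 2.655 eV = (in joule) 9.996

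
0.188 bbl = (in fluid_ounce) 1011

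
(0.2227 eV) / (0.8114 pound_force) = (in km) 9.886e-24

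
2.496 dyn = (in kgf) 2.545e-06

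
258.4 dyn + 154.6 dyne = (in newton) 0.00413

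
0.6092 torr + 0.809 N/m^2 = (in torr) 0.6153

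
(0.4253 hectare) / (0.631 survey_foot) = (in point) 6.268e+07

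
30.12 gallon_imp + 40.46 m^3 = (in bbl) 255.3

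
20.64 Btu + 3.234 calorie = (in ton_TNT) 5.208e-06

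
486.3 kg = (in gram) 4.863e+05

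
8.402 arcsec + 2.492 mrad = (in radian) 0.002533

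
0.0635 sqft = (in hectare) 5.899e-07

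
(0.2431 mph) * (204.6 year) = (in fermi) 7.012e+23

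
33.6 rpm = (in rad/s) 3.519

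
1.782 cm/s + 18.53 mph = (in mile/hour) 18.57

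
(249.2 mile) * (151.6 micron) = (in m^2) 60.8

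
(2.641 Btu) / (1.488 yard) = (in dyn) 2.048e+08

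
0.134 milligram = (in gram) 0.000134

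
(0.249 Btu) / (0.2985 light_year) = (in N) 9.303e-14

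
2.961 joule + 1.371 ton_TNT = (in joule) 5.736e+09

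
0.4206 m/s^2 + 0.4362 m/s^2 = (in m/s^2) 0.8568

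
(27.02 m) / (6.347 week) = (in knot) 1.368e-05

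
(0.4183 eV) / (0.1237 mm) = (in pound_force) 1.218e-16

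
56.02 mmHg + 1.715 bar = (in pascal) 1.79e+05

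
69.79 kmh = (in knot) 37.68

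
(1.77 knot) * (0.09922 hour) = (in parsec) 1.054e-14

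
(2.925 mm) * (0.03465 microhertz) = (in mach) 2.977e-13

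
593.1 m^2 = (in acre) 0.1466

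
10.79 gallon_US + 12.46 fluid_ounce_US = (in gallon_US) 10.89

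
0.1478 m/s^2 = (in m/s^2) 0.1478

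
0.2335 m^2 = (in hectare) 2.335e-05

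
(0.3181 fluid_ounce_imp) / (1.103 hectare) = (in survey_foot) 2.688e-09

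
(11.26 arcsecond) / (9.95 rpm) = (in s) 5.239e-05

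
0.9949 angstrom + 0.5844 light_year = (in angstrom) 5.529e+25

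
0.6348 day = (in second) 5.485e+04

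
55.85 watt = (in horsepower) 0.0749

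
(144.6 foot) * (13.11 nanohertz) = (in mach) 1.697e-09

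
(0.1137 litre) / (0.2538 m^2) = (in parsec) 1.452e-20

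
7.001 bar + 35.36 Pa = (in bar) 7.001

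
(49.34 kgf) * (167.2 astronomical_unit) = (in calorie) 2.893e+15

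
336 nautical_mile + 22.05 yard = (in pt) 1.764e+09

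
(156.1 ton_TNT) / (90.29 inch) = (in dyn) 2.848e+16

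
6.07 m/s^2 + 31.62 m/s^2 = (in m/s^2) 37.69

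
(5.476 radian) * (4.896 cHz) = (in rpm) 2.56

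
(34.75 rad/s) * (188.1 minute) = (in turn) 6.242e+04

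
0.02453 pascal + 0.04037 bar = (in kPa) 4.037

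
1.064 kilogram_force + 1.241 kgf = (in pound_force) 5.082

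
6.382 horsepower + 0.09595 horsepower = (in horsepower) 6.478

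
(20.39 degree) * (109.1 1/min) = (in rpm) 6.179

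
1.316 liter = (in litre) 1.316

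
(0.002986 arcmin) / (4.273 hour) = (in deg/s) 3.235e-09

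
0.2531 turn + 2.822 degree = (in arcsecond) 3.382e+05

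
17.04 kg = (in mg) 1.704e+07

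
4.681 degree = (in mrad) 81.7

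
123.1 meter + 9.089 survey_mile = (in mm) 1.475e+07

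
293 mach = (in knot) 1.939e+05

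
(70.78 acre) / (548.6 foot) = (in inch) 6.744e+04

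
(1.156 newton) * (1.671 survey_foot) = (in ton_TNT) 1.407e-10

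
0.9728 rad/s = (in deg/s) 55.74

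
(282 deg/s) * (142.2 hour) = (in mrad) 2.52e+09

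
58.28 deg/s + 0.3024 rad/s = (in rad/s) 1.32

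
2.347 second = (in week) 3.881e-06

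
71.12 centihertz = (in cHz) 71.12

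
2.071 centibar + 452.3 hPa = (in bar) 0.473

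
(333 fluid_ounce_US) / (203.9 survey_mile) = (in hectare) 3.001e-12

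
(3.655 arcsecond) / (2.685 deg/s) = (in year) 1.199e-11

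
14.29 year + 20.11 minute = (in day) 5216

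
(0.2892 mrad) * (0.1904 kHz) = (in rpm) 0.5258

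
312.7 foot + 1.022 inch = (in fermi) 9.534e+16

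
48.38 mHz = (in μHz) 4.838e+04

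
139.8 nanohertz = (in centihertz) 1.398e-05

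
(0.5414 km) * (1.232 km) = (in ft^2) 7.18e+06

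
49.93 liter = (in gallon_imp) 10.98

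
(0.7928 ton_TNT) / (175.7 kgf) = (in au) 1.287e-05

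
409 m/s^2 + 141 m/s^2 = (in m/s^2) 550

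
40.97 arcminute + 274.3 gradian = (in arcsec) 8.912e+05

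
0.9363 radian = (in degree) 53.65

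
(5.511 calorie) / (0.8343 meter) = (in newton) 27.64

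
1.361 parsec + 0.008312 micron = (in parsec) 1.361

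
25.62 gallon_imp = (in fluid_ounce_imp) 4099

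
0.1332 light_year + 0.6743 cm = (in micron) 1.26e+21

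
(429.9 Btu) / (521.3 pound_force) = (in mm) 1.956e+05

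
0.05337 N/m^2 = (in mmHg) 0.0004003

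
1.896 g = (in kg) 0.001896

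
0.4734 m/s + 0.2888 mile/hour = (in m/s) 0.6025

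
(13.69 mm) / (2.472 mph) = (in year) 3.928e-10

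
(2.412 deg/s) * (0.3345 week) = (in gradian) 5.422e+05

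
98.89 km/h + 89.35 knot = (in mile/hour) 164.3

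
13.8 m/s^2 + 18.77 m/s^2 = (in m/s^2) 32.57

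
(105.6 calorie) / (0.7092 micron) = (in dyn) 6.23e+13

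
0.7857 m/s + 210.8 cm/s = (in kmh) 10.42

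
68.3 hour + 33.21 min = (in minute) 4131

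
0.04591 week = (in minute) 462.8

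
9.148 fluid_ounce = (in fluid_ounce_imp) 9.522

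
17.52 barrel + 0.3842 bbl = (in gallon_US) 752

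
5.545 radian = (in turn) 0.8825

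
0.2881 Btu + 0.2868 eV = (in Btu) 0.2881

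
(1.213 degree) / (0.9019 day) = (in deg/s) 1.557e-05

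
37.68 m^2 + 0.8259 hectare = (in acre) 2.05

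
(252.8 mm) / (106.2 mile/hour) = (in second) 0.005325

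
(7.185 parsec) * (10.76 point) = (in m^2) 8.416e+14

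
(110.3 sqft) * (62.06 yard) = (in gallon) 1.536e+05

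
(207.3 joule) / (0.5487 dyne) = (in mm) 3.778e+10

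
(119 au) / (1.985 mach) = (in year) 835.2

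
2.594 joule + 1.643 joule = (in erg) 4.237e+07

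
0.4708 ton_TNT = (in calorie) 4.708e+08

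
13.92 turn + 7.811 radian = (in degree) 5459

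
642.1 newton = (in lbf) 144.3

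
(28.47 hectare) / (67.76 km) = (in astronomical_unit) 2.809e-11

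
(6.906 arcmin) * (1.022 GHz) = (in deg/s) 1.176e+08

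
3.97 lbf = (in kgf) 1.801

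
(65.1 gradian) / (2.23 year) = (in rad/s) 1.454e-08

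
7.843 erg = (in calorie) 1.875e-07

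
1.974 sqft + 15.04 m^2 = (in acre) 0.003762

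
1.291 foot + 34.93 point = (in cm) 40.58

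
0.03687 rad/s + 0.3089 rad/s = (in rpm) 3.302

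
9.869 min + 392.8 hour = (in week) 2.339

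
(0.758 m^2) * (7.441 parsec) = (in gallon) 4.598e+19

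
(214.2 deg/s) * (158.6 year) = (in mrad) 1.87e+13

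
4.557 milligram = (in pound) 1.005e-05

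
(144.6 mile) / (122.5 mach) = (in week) 9.225e-06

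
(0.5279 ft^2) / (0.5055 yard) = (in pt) 300.8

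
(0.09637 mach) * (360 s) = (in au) 7.897e-08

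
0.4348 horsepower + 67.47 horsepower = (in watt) 5.064e+04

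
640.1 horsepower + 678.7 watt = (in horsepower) 641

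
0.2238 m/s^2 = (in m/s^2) 0.2238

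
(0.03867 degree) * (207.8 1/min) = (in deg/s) 0.1339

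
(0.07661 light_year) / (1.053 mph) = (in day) 1.782e+10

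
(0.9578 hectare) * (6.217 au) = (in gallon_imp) 1.959e+18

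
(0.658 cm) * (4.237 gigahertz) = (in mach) 8.188e+04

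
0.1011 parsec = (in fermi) 3.12e+30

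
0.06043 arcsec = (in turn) 4.663e-08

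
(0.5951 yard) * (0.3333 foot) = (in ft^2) 0.595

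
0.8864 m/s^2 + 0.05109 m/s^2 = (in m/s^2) 0.9375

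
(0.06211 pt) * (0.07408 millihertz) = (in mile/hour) 3.631e-09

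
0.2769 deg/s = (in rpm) 0.04615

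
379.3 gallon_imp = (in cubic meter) 1.724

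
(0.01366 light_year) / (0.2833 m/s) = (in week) 7.543e+08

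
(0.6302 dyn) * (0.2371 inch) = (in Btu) 3.597e-11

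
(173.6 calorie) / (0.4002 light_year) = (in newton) 1.918e-13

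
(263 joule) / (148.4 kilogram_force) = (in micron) 1.807e+05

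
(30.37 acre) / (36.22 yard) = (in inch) 1.461e+05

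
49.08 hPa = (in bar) 0.04908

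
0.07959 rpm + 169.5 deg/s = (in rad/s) 2.967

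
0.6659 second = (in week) 1.101e-06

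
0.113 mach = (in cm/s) 3848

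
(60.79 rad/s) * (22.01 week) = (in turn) 1.288e+08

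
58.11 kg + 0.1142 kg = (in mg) 5.822e+07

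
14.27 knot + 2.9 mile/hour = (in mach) 0.02537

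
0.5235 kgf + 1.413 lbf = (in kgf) 1.164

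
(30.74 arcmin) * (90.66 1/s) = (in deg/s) 46.45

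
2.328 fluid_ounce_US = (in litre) 0.06885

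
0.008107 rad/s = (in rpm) 0.07742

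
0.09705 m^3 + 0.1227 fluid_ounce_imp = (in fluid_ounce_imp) 3416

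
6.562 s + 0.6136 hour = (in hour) 0.6154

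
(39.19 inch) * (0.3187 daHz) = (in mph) 7.097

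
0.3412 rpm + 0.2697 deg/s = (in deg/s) 2.317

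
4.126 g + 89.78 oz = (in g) 2549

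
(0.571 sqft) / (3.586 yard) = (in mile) 1.005e-05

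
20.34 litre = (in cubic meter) 0.02034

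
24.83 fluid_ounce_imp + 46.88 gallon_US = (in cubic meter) 0.1782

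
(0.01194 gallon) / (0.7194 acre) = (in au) 1.038e-19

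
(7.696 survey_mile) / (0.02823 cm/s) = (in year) 1.391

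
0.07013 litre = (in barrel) 0.0004411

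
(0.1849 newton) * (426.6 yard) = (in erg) 7.213e+08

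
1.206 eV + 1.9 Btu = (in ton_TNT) 4.791e-07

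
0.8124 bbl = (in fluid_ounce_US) 4367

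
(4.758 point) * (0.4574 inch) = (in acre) 4.819e-09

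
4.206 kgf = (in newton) 41.25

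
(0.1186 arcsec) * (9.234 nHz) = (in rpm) 5.07e-14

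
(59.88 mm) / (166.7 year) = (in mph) 2.548e-11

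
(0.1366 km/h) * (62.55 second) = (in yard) 2.596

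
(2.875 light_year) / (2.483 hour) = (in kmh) 1.095e+13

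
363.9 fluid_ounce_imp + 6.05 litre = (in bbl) 0.1031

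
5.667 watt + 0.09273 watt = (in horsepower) 0.007724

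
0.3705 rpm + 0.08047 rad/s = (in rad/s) 0.1193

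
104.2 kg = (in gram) 1.042e+05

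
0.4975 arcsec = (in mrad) 0.002412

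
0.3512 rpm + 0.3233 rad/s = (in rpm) 3.438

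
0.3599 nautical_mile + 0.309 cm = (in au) 4.456e-09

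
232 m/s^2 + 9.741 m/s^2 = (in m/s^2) 241.7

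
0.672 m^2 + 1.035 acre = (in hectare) 0.4189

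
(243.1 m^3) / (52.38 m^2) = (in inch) 182.7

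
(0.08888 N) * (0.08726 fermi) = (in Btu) 7.351e-21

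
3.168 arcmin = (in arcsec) 190.1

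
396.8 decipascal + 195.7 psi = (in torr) 1.012e+04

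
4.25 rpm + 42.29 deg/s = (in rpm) 11.3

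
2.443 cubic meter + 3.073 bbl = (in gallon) 774.4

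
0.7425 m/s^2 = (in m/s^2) 0.7425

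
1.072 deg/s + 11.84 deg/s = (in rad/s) 0.2254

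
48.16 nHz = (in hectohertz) 4.816e-10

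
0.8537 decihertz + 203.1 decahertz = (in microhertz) 2.031e+09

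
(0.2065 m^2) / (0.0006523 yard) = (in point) 9.814e+05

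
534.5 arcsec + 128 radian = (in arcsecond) 2.64e+07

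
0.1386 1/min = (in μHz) 2310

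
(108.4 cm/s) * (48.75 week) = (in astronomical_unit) 0.0002136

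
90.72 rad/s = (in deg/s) 5198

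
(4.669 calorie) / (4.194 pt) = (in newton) 1.32e+04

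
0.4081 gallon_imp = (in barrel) 0.01167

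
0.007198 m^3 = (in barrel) 0.04527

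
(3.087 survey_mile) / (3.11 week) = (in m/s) 0.002641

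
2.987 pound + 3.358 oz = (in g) 1450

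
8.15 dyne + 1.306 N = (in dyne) 1.306e+05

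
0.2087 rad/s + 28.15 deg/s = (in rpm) 6.685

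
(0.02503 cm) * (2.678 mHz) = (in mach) 1.969e-09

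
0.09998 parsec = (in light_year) 0.3261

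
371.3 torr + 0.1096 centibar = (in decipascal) 4.961e+05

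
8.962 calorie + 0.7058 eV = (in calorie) 8.962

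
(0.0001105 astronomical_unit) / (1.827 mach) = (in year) 0.0008426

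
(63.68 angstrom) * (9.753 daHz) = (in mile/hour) 1.389e-06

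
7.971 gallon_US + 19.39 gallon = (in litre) 103.6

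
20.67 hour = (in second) 7.441e+04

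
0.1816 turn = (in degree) 65.38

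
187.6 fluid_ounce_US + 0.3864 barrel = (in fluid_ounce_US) 2265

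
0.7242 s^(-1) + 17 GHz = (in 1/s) 1.7e+10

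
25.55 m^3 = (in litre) 2.555e+04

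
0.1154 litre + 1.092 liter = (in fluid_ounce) 40.83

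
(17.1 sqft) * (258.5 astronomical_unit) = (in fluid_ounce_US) 2.077e+18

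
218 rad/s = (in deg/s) 1.249e+04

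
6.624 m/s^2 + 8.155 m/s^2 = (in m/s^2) 14.78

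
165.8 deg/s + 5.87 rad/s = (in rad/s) 8.764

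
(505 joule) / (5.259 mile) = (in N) 0.05967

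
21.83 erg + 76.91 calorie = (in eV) 2.008e+21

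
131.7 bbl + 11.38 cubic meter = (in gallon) 8538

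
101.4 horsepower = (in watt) 7.561e+04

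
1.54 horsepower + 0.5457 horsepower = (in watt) 1555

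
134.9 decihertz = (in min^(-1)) 809.4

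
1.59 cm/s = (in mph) 0.03557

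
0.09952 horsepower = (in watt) 74.21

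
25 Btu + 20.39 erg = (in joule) 2.638e+04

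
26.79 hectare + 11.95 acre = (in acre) 78.15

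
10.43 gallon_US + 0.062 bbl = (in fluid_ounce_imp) 1736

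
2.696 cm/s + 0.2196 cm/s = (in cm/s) 2.916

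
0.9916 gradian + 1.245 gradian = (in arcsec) 7247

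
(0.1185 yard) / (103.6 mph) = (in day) 2.708e-08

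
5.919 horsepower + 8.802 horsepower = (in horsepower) 14.72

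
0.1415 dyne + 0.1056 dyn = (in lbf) 5.555e-07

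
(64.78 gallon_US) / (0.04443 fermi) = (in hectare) 5.519e+11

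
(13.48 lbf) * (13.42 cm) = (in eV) 5.022e+19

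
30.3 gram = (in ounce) 1.069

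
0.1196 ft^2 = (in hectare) 1.111e-06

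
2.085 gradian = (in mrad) 32.75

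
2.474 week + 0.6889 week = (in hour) 531.4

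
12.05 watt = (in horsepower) 0.01616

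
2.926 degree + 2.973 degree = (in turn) 0.01639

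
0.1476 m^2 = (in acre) 3.647e-05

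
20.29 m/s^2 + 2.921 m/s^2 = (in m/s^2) 23.21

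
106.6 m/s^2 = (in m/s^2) 106.6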